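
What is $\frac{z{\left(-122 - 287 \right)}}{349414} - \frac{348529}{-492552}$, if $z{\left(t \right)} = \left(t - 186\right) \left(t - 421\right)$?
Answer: $\frac{182513858603}{86052282264} \approx 2.121$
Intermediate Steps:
$z{\left(t \right)} = \left(-421 + t\right) \left(-186 + t\right)$ ($z{\left(t \right)} = \left(-186 + t\right) \left(-421 + t\right) = \left(-421 + t\right) \left(-186 + t\right)$)
$\frac{z{\left(-122 - 287 \right)}}{349414} - \frac{348529}{-492552} = \frac{78306 + \left(-122 - 287\right)^{2} - 607 \left(-122 - 287\right)}{349414} - \frac{348529}{-492552} = \left(78306 + \left(-122 - 287\right)^{2} - 607 \left(-122 - 287\right)\right) \frac{1}{349414} - - \frac{348529}{492552} = \left(78306 + \left(-409\right)^{2} - -248263\right) \frac{1}{349414} + \frac{348529}{492552} = \left(78306 + 167281 + 248263\right) \frac{1}{349414} + \frac{348529}{492552} = 493850 \cdot \frac{1}{349414} + \frac{348529}{492552} = \frac{246925}{174707} + \frac{348529}{492552} = \frac{182513858603}{86052282264}$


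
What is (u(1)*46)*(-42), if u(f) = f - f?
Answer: 0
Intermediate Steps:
u(f) = 0
(u(1)*46)*(-42) = (0*46)*(-42) = 0*(-42) = 0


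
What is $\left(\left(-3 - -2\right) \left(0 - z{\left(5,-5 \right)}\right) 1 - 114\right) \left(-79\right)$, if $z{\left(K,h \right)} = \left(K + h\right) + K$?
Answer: $8611$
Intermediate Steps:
$z{\left(K,h \right)} = h + 2 K$
$\left(\left(-3 - -2\right) \left(0 - z{\left(5,-5 \right)}\right) 1 - 114\right) \left(-79\right) = \left(\left(-3 - -2\right) \left(0 - \left(-5 + 2 \cdot 5\right)\right) 1 - 114\right) \left(-79\right) = \left(\left(-3 + 2\right) \left(0 - \left(-5 + 10\right)\right) 1 - 114\right) \left(-79\right) = \left(- (0 - 5) 1 - 114\right) \left(-79\right) = \left(\left(-1\right) \left(-5\right) 1 - 114\right) \left(-79\right) = \left(5 \cdot 1 - 114\right) \left(-79\right) = \left(5 - 114\right) \left(-79\right) = \left(-109\right) \left(-79\right) = 8611$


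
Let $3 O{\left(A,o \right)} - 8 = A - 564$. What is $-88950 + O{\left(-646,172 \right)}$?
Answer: $- \frac{268052}{3} \approx -89351.0$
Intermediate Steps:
$O{\left(A,o \right)} = - \frac{556}{3} + \frac{A}{3}$ ($O{\left(A,o \right)} = \frac{8}{3} + \frac{A - 564}{3} = \frac{8}{3} + \frac{-564 + A}{3} = \frac{8}{3} + \left(-188 + \frac{A}{3}\right) = - \frac{556}{3} + \frac{A}{3}$)
$-88950 + O{\left(-646,172 \right)} = -88950 + \left(- \frac{556}{3} + \frac{1}{3} \left(-646\right)\right) = -88950 - \frac{1202}{3} = - \frac{268052}{3}$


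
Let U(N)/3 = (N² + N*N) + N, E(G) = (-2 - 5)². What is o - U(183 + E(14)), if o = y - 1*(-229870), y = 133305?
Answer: 39535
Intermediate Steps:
E(G) = 49 (E(G) = (-7)² = 49)
U(N) = 3*N + 6*N² (U(N) = 3*((N² + N*N) + N) = 3*((N² + N²) + N) = 3*(2*N² + N) = 3*(N + 2*N²) = 3*N + 6*N²)
o = 363175 (o = 133305 - 1*(-229870) = 133305 + 229870 = 363175)
o - U(183 + E(14)) = 363175 - 3*(183 + 49)*(1 + 2*(183 + 49)) = 363175 - 3*232*(1 + 2*232) = 363175 - 3*232*(1 + 464) = 363175 - 3*232*465 = 363175 - 1*323640 = 363175 - 323640 = 39535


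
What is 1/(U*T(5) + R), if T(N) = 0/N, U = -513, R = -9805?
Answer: -1/9805 ≈ -0.00010199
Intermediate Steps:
T(N) = 0
1/(U*T(5) + R) = 1/(-513*0 - 9805) = 1/(0 - 9805) = 1/(-9805) = -1/9805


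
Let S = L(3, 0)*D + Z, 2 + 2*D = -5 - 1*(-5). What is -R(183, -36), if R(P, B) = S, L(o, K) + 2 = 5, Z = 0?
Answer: 3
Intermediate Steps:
L(o, K) = 3 (L(o, K) = -2 + 5 = 3)
D = -1 (D = -1 + (-5 - 1*(-5))/2 = -1 + (-5 + 5)/2 = -1 + (½)*0 = -1 + 0 = -1)
S = -3 (S = 3*(-1) + 0 = -3 + 0 = -3)
R(P, B) = -3
-R(183, -36) = -1*(-3) = 3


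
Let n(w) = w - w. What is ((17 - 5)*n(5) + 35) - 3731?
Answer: -3696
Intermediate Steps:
n(w) = 0
((17 - 5)*n(5) + 35) - 3731 = ((17 - 5)*0 + 35) - 3731 = (12*0 + 35) - 3731 = (0 + 35) - 3731 = 35 - 3731 = -3696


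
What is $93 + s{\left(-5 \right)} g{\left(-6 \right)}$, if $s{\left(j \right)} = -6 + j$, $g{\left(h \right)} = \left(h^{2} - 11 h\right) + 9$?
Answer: $-1128$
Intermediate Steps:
$g{\left(h \right)} = 9 + h^{2} - 11 h$
$93 + s{\left(-5 \right)} g{\left(-6 \right)} = 93 + \left(-6 - 5\right) \left(9 + \left(-6\right)^{2} - -66\right) = 93 - 11 \left(9 + 36 + 66\right) = 93 - 1221 = -1128$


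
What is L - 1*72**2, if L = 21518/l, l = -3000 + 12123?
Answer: -47272114/9123 ≈ -5181.6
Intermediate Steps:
l = 9123
L = 21518/9123 ≈ 2.3587
L - 1*72**2 = 21518/9123 - 1*72**2 = 21518/9123 - 1*5184 = 21518/9123 - 5184 = -47272114/9123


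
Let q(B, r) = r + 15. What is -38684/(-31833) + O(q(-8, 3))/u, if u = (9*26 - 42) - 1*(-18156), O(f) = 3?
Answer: 236623177/194690628 ≈ 1.2154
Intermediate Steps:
q(B, r) = 15 + r
u = 18348 (u = (234 - 42) + 18156 = 192 + 18156 = 18348)
-38684/(-31833) + O(q(-8, 3))/u = -38684/(-31833) + 3/18348 = -38684*(-1/31833) + 3*(1/18348) = 38684/31833 + 1/6116 = 236623177/194690628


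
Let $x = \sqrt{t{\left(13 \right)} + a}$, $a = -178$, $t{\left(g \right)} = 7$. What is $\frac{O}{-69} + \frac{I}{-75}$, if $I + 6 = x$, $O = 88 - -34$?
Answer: $- \frac{2912}{1725} - \frac{i \sqrt{19}}{25} \approx -1.6881 - 0.17436 i$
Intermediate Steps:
$O = 122$ ($O = 88 + 34 = 122$)
$x = 3 i \sqrt{19}$ ($x = \sqrt{7 - 178} = \sqrt{-171} = 3 i \sqrt{19} \approx 13.077 i$)
$I = -6 + 3 i \sqrt{19} \approx -6.0 + 13.077 i$
$\frac{O}{-69} + \frac{I}{-75} = \frac{122}{-69} + \frac{-6 + 3 i \sqrt{19}}{-75} = 122 \left(- \frac{1}{69}\right) + \left(-6 + 3 i \sqrt{19}\right) \left(- \frac{1}{75}\right) = - \frac{122}{69} + \left(\frac{2}{25} - \frac{i \sqrt{19}}{25}\right) = - \frac{2912}{1725} - \frac{i \sqrt{19}}{25}$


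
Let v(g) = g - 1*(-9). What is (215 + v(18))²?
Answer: 58564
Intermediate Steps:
v(g) = 9 + g (v(g) = g + 9 = 9 + g)
(215 + v(18))² = (215 + (9 + 18))² = (215 + 27)² = 242² = 58564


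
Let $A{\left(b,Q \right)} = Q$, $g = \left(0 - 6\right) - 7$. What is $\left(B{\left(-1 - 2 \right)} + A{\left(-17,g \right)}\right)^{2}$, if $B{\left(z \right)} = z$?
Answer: $256$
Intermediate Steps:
$g = -13$ ($g = -6 - 7 = -13$)
$\left(B{\left(-1 - 2 \right)} + A{\left(-17,g \right)}\right)^{2} = \left(\left(-1 - 2\right) - 13\right)^{2} = \left(-3 - 13\right)^{2} = \left(-16\right)^{2} = 256$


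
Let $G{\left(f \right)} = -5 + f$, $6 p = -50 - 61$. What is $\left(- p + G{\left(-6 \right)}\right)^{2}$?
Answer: $\frac{225}{4} \approx 56.25$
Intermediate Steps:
$p = - \frac{37}{2}$ ($p = \frac{-50 - 61}{6} = \frac{1}{6} \left(-111\right) = - \frac{37}{2} \approx -18.5$)
$\left(- p + G{\left(-6 \right)}\right)^{2} = \left(\left(-1\right) \left(- \frac{37}{2}\right) - 11\right)^{2} = \left(\frac{37}{2} - 11\right)^{2} = \left(\frac{15}{2}\right)^{2} = \frac{225}{4}$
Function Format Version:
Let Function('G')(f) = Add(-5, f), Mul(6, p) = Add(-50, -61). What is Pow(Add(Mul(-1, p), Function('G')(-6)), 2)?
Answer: Rational(225, 4) ≈ 56.250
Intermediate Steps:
p = Rational(-37, 2) (p = Mul(Rational(1, 6), Add(-50, -61)) = Mul(Rational(1, 6), -111) = Rational(-37, 2) ≈ -18.500)
Pow(Add(Mul(-1, p), Function('G')(-6)), 2) = Pow(Add(Mul(-1, Rational(-37, 2)), Add(-5, -6)), 2) = Pow(Add(Rational(37, 2), -11), 2) = Pow(Rational(15, 2), 2) = Rational(225, 4)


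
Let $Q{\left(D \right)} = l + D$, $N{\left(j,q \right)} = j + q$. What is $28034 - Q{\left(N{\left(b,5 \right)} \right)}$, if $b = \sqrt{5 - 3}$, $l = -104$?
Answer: $28133 - \sqrt{2} \approx 28132.0$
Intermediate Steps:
$b = \sqrt{2} \approx 1.4142$
$Q{\left(D \right)} = -104 + D$
$28034 - Q{\left(N{\left(b,5 \right)} \right)} = 28034 - \left(-104 + \left(\sqrt{2} + 5\right)\right) = 28034 - \left(-104 + \left(5 + \sqrt{2}\right)\right) = 28034 - \left(-99 + \sqrt{2}\right) = 28034 + \left(99 - \sqrt{2}\right) = 28133 - \sqrt{2}$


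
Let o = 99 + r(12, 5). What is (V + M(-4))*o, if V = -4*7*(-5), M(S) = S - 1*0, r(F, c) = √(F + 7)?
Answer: 13464 + 136*√19 ≈ 14057.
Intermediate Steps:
r(F, c) = √(7 + F)
M(S) = S (M(S) = S + 0 = S)
V = 140 (V = -28*(-5) = 140)
o = 99 + √19 (o = 99 + √(7 + 12) = 99 + √19 ≈ 103.36)
(V + M(-4))*o = (140 - 4)*(99 + √19) = 136*(99 + √19) = 13464 + 136*√19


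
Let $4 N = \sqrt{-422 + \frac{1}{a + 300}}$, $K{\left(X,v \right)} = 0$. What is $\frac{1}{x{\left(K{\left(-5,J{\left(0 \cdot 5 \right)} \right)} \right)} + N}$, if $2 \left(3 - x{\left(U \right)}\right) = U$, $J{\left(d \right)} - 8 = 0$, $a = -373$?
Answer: $\frac{1168}{13773} - \frac{4 i \sqrt{249879}}{13773} \approx 0.084804 - 0.14518 i$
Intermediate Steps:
$J{\left(d \right)} = 8$ ($J{\left(d \right)} = 8 + 0 = 8$)
$x{\left(U \right)} = 3 - \frac{U}{2}$
$N = \frac{3 i \sqrt{249879}}{292}$ ($N = \frac{\sqrt{-422 + \frac{1}{-373 + 300}}}{4} = \frac{\sqrt{-422 + \frac{1}{-73}}}{4} = \frac{\sqrt{-422 - \frac{1}{73}}}{4} = \frac{\sqrt{- \frac{30807}{73}}}{4} = \frac{\frac{3}{73} i \sqrt{249879}}{4} = \frac{3 i \sqrt{249879}}{292} \approx 5.1357 i$)
$\frac{1}{x{\left(K{\left(-5,J{\left(0 \cdot 5 \right)} \right)} \right)} + N} = \frac{1}{\left(3 - 0\right) + \frac{3 i \sqrt{249879}}{292}} = \frac{1}{\left(3 + 0\right) + \frac{3 i \sqrt{249879}}{292}} = \frac{1}{3 + \frac{3 i \sqrt{249879}}{292}}$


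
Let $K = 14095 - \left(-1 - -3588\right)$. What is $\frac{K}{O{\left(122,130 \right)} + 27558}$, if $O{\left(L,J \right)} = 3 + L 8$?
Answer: $\frac{10508}{28537} \approx 0.36822$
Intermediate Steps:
$O{\left(L,J \right)} = 3 + 8 L$
$K = 10508$ ($K = 14095 - \left(-1 + 3588\right) = 14095 - 3587 = 10508$)
$\frac{K}{O{\left(122,130 \right)} + 27558} = \frac{10508}{\left(3 + 8 \cdot 122\right) + 27558} = \frac{10508}{\left(3 + 976\right) + 27558} = \frac{10508}{979 + 27558} = \frac{10508}{28537}$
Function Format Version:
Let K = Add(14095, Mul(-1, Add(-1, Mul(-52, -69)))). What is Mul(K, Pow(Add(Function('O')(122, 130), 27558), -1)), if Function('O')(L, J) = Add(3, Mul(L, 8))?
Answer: Rational(10508, 28537) ≈ 0.36822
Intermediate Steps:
Function('O')(L, J) = Add(3, Mul(8, L))
K = 10508 (K = Add(14095, Mul(-1, Add(-1, 3588))) = Add(14095, Mul(-1, 3587)) = Add(14095, -3587) = 10508)
Mul(K, Pow(Add(Function('O')(122, 130), 27558), -1)) = Mul(10508, Pow(Add(Add(3, Mul(8, 122)), 27558), -1)) = Mul(10508, Pow(Add(Add(3, 976), 27558), -1)) = Mul(10508, Pow(Add(979, 27558), -1)) = Mul(10508, Pow(28537, -1)) = Mul(10508, Rational(1, 28537)) = Rational(10508, 28537)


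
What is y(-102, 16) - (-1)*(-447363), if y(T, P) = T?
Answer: -447465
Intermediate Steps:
y(-102, 16) - (-1)*(-447363) = -102 - (-1)*(-447363) = -102 - 1*447363 = -102 - 447363 = -447465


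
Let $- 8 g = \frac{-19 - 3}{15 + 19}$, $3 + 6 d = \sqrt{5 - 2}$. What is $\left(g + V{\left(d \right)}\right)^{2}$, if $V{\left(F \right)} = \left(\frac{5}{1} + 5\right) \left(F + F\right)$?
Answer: $\frac{7309003}{55488} - \frac{6745 \sqrt{3}}{102} \approx 17.186$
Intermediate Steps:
$d = - \frac{1}{2} + \frac{\sqrt{3}}{6}$ ($d = - \frac{1}{2} + \frac{\sqrt{5 - 2}}{6} = - \frac{1}{2} + \frac{\sqrt{3}}{6} \approx -0.21132$)
$g = \frac{11}{136}$ ($g = - \frac{\left(-19 - 3\right) \frac{1}{15 + 19}}{8} = - \frac{\left(-22\right) \frac{1}{34}}{8} = \left(- \frac{1}{8}\right) \left(- \frac{11}{17}\right) = \frac{11}{136} \approx 0.080882$)
$V{\left(F \right)} = 20 F$ ($V{\left(F \right)} = \left(5 \cdot 1 + 5\right) 2 F = \left(5 + 5\right) 2 F = 10 \cdot 2 F = 20 F$)
$\left(g + V{\left(d \right)}\right)^{2} = \left(\frac{11}{136} + 20 \left(- \frac{1}{2} + \frac{\sqrt{3}}{6}\right)\right)^{2} = \left(\frac{11}{136} - \left(10 - \frac{10 \sqrt{3}}{3}\right)\right)^{2} = \left(- \frac{1349}{136} + \frac{10 \sqrt{3}}{3}\right)^{2}$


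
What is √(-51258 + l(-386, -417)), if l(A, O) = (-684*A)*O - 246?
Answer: 2*I*√27537378 ≈ 10495.0*I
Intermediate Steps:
l(A, O) = -246 - 684*A*O (l(A, O) = -684*A*O - 246 = -246 - 684*A*O)
√(-51258 + l(-386, -417)) = √(-51258 + (-246 - 684*(-386)*(-417))) = √(-51258 + (-246 - 110098008)) = √(-51258 - 110098254) = √(-110149512) = 2*I*√27537378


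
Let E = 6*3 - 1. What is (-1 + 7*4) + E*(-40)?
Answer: -653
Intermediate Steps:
E = 17 (E = 18 - 1 = 17)
(-1 + 7*4) + E*(-40) = (-1 + 7*4) + 17*(-40) = (-1 + 28) - 680 = 27 - 680 = -653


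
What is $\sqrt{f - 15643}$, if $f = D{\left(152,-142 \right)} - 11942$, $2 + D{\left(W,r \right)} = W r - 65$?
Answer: $2 i \sqrt{12309} \approx 221.89 i$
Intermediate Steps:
$D{\left(W,r \right)} = -67 + W r$ ($D{\left(W,r \right)} = -2 + \left(W r - 65\right) = -2 + \left(-65 + W r\right) = -67 + W r$)
$f = -33593$ ($f = \left(-67 + 152 \left(-142\right)\right) - 11942 = \left(-67 - 21584\right) - 11942 = -21651 - 11942 = -33593$)
$\sqrt{f - 15643} = \sqrt{-33593 - 15643} = \sqrt{-49236} = 2 i \sqrt{12309}$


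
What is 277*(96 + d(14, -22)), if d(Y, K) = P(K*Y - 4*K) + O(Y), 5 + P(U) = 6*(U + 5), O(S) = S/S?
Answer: -331846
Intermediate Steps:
O(S) = 1
P(U) = 25 + 6*U (P(U) = -5 + 6*(U + 5) = -5 + 6*(5 + U) = -5 + (30 + 6*U) = 25 + 6*U)
d(Y, K) = 26 - 24*K + 6*K*Y (d(Y, K) = (25 + 6*(K*Y - 4*K)) + 1 = (25 + 6*(-4*K + K*Y)) + 1 = (25 + (-24*K + 6*K*Y)) + 1 = (25 - 24*K + 6*K*Y) + 1 = 26 - 24*K + 6*K*Y)
277*(96 + d(14, -22)) = 277*(96 + (26 + 6*(-22)*(-4 + 14))) = 277*(96 + (26 + 6*(-22)*10)) = 277*(96 + (26 - 1320)) = 277*(96 - 1294) = 277*(-1198) = -331846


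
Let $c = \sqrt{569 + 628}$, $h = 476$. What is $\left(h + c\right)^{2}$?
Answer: $227773 + 2856 \sqrt{133} \approx 2.6071 \cdot 10^{5}$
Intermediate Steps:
$c = 3 \sqrt{133}$ ($c = \sqrt{1197} = 3 \sqrt{133} \approx 34.598$)
$\left(h + c\right)^{2} = \left(476 + 3 \sqrt{133}\right)^{2}$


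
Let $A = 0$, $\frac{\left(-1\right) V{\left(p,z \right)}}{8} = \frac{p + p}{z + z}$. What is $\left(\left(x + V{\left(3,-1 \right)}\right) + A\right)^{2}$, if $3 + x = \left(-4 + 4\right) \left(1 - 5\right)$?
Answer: $441$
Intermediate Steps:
$V{\left(p,z \right)} = - \frac{8 p}{z}$ ($V{\left(p,z \right)} = - 8 \frac{p + p}{z + z} = - 8 \frac{2 p}{2 z} = - 8 \cdot 2 p \frac{1}{2 z} = - 8 \frac{p}{z} = - \frac{8 p}{z}$)
$x = -3$ ($x = -3 + \left(-4 + 4\right) \left(1 - 5\right) = -3 + 0 \left(-4\right) = -3 + 0 = -3$)
$\left(\left(x + V{\left(3,-1 \right)}\right) + A\right)^{2} = \left(\left(-3 - \frac{24}{-1}\right) + 0\right)^{2} = \left(\left(-3 - 24 \left(-1\right)\right) + 0\right)^{2} = \left(\left(-3 + 24\right) + 0\right)^{2} = \left(21 + 0\right)^{2} = 21^{2} = 441$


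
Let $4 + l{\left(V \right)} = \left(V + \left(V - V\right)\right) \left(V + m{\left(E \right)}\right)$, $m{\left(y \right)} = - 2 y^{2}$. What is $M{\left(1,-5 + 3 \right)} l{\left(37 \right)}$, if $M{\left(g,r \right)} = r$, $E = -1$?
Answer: $-2582$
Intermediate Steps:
$l{\left(V \right)} = -4 + V \left(-2 + V\right)$ ($l{\left(V \right)} = -4 + \left(V + \left(V - V\right)\right) \left(V - 2 \left(-1\right)^{2}\right) = -4 + \left(V + 0\right) \left(V - 2\right) = -4 + V \left(V - 2\right) = -4 + V \left(-2 + V\right)$)
$M{\left(1,-5 + 3 \right)} l{\left(37 \right)} = \left(-5 + 3\right) \left(-4 + 37^{2} - 74\right) = - 2 \left(-4 + 1369 - 74\right) = \left(-2\right) 1291 = -2582$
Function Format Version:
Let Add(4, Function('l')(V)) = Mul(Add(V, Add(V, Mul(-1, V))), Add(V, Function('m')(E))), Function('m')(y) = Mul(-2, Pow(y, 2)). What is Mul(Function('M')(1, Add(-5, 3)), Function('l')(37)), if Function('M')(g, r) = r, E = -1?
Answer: -2582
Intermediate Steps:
Function('l')(V) = Add(-4, Mul(V, Add(-2, V))) (Function('l')(V) = Add(-4, Mul(Add(V, Add(V, Mul(-1, V))), Add(V, Mul(-2, Pow(-1, 2))))) = Add(-4, Mul(Add(V, 0), Add(V, Mul(-2, 1)))) = Add(-4, Mul(V, Add(V, -2))) = Add(-4, Mul(V, Add(-2, V))))
Mul(Function('M')(1, Add(-5, 3)), Function('l')(37)) = Mul(Add(-5, 3), Add(-4, Pow(37, 2), Mul(-2, 37))) = Mul(-2, Add(-4, 1369, -74)) = Mul(-2, 1291) = -2582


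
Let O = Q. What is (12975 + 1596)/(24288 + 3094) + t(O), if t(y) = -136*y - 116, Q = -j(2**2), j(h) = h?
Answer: 11734067/27382 ≈ 428.53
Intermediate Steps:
Q = -4 (Q = -1*2**2 = -1*4 = -4)
O = -4
t(y) = -116 - 136*y
(12975 + 1596)/(24288 + 3094) + t(O) = (12975 + 1596)/(24288 + 3094) + (-116 - 136*(-4)) = 14571/27382 + (-116 + 544) = 14571*(1/27382) + 428 = 14571/27382 + 428 = 11734067/27382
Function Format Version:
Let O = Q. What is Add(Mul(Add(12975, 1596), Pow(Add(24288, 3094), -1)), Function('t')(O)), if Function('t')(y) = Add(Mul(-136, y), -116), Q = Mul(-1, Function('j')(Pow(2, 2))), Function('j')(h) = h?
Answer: Rational(11734067, 27382) ≈ 428.53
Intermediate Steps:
Q = -4 (Q = Mul(-1, Pow(2, 2)) = Mul(-1, 4) = -4)
O = -4
Function('t')(y) = Add(-116, Mul(-136, y))
Add(Mul(Add(12975, 1596), Pow(Add(24288, 3094), -1)), Function('t')(O)) = Add(Mul(Add(12975, 1596), Pow(Add(24288, 3094), -1)), Add(-116, Mul(-136, -4))) = Add(Mul(14571, Pow(27382, -1)), Add(-116, 544)) = Add(Mul(14571, Rational(1, 27382)), 428) = Add(Rational(14571, 27382), 428) = Rational(11734067, 27382)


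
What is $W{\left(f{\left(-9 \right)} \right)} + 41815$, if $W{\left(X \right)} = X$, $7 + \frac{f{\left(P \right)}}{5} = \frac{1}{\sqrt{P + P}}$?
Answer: $41780 - \frac{5 i \sqrt{2}}{6} \approx 41780.0 - 1.1785 i$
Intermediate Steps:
$f{\left(P \right)} = -35 + \frac{5 \sqrt{2}}{2 \sqrt{P}}$ ($f{\left(P \right)} = -35 + \frac{5}{\sqrt{P + P}} = -35 + \frac{5}{\sqrt{2 P}} = -35 + \frac{5}{\sqrt{2} \sqrt{P}} = -35 + 5 \frac{\sqrt{2}}{2 \sqrt{P}} = -35 + \frac{5 \sqrt{2}}{2 \sqrt{P}}$)
$W{\left(f{\left(-9 \right)} \right)} + 41815 = \left(-35 + \frac{5 \sqrt{2}}{2 \cdot 3 i}\right) + 41815 = \left(-35 + \frac{5 \sqrt{2} \left(- \frac{i}{3}\right)}{2}\right) + 41815 = \left(-35 - \frac{5 i \sqrt{2}}{6}\right) + 41815 = 41780 - \frac{5 i \sqrt{2}}{6}$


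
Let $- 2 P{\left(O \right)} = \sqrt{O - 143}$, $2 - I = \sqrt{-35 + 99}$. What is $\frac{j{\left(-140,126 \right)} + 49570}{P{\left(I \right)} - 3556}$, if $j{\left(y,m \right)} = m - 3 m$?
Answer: $- \frac{701499232}{50580693} + \frac{98636 i \sqrt{149}}{50580693} \approx -13.869 + 0.023804 i$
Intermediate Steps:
$I = -6$ ($I = 2 - \sqrt{-35 + 99} = 2 - \sqrt{64} = 2 - 8 = -6$)
$P{\left(O \right)} = - \frac{\sqrt{-143 + O}}{2}$ ($P{\left(O \right)} = - \frac{\sqrt{O - 143}}{2} = - \frac{\sqrt{-143 + O}}{2}$)
$j{\left(y,m \right)} = - 2 m$
$\frac{j{\left(-140,126 \right)} + 49570}{P{\left(I \right)} - 3556} = \frac{\left(-2\right) 126 + 49570}{- \frac{\sqrt{-143 - 6}}{2} - 3556} = \frac{-252 + 49570}{- \frac{\sqrt{-149}}{2} - 3556} = \frac{49318}{- \frac{i \sqrt{149}}{2} - 3556} = \frac{49318}{-3556 - \frac{i \sqrt{149}}{2}}$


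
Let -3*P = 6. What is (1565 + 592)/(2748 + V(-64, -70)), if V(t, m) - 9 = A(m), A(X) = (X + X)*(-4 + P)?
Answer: 719/1199 ≈ 0.59967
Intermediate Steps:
P = -2 (P = -1/3*6 = -2)
A(X) = -12*X (A(X) = (X + X)*(-4 - 2) = (2*X)*(-6) = -12*X)
V(t, m) = 9 - 12*m
(1565 + 592)/(2748 + V(-64, -70)) = (1565 + 592)/(2748 + (9 - 12*(-70))) = 2157/(2748 + (9 + 840)) = 2157/(2748 + 849) = 2157/3597 = 2157*(1/3597) = 719/1199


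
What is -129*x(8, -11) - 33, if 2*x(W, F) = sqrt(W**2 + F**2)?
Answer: -33 - 129*sqrt(185)/2 ≈ -910.29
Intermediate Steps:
x(W, F) = sqrt(F**2 + W**2)/2 (x(W, F) = sqrt(W**2 + F**2)/2 = sqrt(F**2 + W**2)/2)
-129*x(8, -11) - 33 = -129*sqrt((-11)**2 + 8**2)/2 - 33 = -129*sqrt(121 + 64)/2 - 33 = -129*sqrt(185)/2 - 33 = -33 - 129*sqrt(185)/2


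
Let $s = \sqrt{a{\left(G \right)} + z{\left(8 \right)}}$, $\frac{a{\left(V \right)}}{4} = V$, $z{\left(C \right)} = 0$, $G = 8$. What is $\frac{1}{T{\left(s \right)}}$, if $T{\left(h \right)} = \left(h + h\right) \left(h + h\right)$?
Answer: $\frac{1}{128} \approx 0.0078125$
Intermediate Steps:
$a{\left(V \right)} = 4 V$
$s = 4 \sqrt{2}$ ($s = \sqrt{4 \cdot 8 + 0} = \sqrt{32 + 0} = \sqrt{32} = 4 \sqrt{2} \approx 5.6569$)
$T{\left(h \right)} = 4 h^{2}$ ($T{\left(h \right)} = 2 h 2 h = 4 h^{2}$)
$\frac{1}{T{\left(s \right)}} = \frac{1}{4 \left(4 \sqrt{2}\right)^{2}} = \frac{1}{4 \cdot 32} = \frac{1}{128}$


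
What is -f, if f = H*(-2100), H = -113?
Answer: -237300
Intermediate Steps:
f = 237300 (f = -113*(-2100) = 237300)
-f = -1*237300 = -237300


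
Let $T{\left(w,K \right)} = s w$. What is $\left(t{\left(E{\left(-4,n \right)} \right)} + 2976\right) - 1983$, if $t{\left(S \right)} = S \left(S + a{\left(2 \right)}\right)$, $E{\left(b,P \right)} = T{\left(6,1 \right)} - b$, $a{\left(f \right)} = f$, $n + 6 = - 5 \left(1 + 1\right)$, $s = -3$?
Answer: $1161$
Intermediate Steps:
$T{\left(w,K \right)} = - 3 w$
$n = -16$ ($n = -6 - 5 \left(1 + 1\right) = -6 - 10 = -16$)
$E{\left(b,P \right)} = -18 - b$ ($E{\left(b,P \right)} = \left(-3\right) 6 - b = -18 - b$)
$t{\left(S \right)} = S \left(2 + S\right)$ ($t{\left(S \right)} = S \left(S + 2\right) = S \left(2 + S\right)$)
$\left(t{\left(E{\left(-4,n \right)} \right)} + 2976\right) - 1983 = \left(\left(-18 - -4\right) \left(2 - 14\right) + 2976\right) - 1983 = \left(\left(-18 + 4\right) \left(2 + \left(-18 + 4\right)\right) + 2976\right) - 1983 = \left(- 14 \left(2 - 14\right) + 2976\right) - 1983 = \left(\left(-14\right) \left(-12\right) + 2976\right) - 1983 = \left(168 + 2976\right) - 1983 = 3144 - 1983 = 1161$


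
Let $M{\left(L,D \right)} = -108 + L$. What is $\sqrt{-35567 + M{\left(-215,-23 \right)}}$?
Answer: $i \sqrt{35890} \approx 189.45 i$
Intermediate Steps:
$\sqrt{-35567 + M{\left(-215,-23 \right)}} = \sqrt{-35567 - 323} = \sqrt{-35890} = i \sqrt{35890}$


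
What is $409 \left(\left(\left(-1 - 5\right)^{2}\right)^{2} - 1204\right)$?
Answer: $37628$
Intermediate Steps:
$409 \left(\left(\left(-1 - 5\right)^{2}\right)^{2} - 1204\right) = 409 \left(\left(\left(-6\right)^{2}\right)^{2} - 1204\right) = 409 \left(36^{2} - 1204\right) = 409 \left(1296 - 1204\right) = 409 \cdot 92 = 37628$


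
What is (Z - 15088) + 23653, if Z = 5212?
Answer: 13777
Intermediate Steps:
(Z - 15088) + 23653 = (5212 - 15088) + 23653 = -9876 + 23653 = 13777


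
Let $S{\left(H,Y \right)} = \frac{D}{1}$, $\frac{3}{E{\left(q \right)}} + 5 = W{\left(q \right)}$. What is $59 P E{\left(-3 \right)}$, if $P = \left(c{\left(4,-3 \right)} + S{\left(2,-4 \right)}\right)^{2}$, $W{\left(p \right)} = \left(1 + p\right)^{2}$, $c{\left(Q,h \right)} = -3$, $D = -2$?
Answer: $-4425$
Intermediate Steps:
$E{\left(q \right)} = \frac{3}{-5 + \left(1 + q\right)^{2}}$
$S{\left(H,Y \right)} = -2$ ($S{\left(H,Y \right)} = - \frac{2}{1} = \left(-2\right) 1 = -2$)
$P = 25$ ($P = \left(-3 - 2\right)^{2} = \left(-5\right)^{2} = 25$)
$59 P E{\left(-3 \right)} = 59 \cdot 25 \frac{3}{-5 + \left(1 - 3\right)^{2}} = 1475 \frac{3}{-5 + \left(-2\right)^{2}} = 1475 \frac{3}{-5 + 4} = 1475 \frac{3}{-1} = 1475 \cdot 3 \left(-1\right) = 1475 \left(-3\right) = -4425$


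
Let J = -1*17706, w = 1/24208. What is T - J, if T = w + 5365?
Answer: 558502769/24208 ≈ 23071.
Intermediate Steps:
w = 1/24208 ≈ 4.1309e-5
J = -17706
T = 129875921/24208 (T = 1/24208 + 5365 = 129875921/24208 ≈ 5365.0)
T - J = 129875921/24208 - 1*(-17706) = 129875921/24208 + 17706 = 558502769/24208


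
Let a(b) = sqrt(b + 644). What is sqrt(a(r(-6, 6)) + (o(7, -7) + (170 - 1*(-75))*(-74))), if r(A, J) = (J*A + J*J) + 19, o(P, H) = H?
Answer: sqrt(-18137 + sqrt(663)) ≈ 134.58*I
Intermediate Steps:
r(A, J) = 19 + J**2 + A*J (r(A, J) = (A*J + J**2) + 19 = (J**2 + A*J) + 19 = 19 + J**2 + A*J)
a(b) = sqrt(644 + b)
sqrt(a(r(-6, 6)) + (o(7, -7) + (170 - 1*(-75))*(-74))) = sqrt(sqrt(644 + (19 + 6**2 - 6*6)) + (-7 + (170 - 1*(-75))*(-74))) = sqrt(sqrt(644 + (19 + 36 - 36)) + (-7 + (170 + 75)*(-74))) = sqrt(sqrt(644 + 19) + (-7 + 245*(-74))) = sqrt(sqrt(663) + (-7 - 18130)) = sqrt(sqrt(663) - 18137) = sqrt(-18137 + sqrt(663))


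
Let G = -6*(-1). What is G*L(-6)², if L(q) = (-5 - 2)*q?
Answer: 10584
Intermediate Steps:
L(q) = -7*q
G = 6 (G = -3*(-2) = 6)
G*L(-6)² = 6*(-7*(-6))² = 6*42² = 6*1764 = 10584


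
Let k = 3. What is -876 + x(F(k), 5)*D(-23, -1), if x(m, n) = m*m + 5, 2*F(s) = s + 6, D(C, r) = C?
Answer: -5827/4 ≈ -1456.8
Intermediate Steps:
F(s) = 3 + s/2 (F(s) = (s + 6)/2 = (6 + s)/2 = 3 + s/2)
x(m, n) = 5 + m² (x(m, n) = m² + 5 = 5 + m²)
-876 + x(F(k), 5)*D(-23, -1) = -876 + (5 + (3 + (½)*3)²)*(-23) = -876 + (5 + (3 + 3/2)²)*(-23) = -876 + (5 + (9/2)²)*(-23) = -876 + (5 + 81/4)*(-23) = -876 + (101/4)*(-23) = -876 - 2323/4 = -5827/4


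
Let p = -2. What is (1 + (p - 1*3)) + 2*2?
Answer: 0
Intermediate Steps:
(1 + (p - 1*3)) + 2*2 = (1 + (-2 - 1*3)) + 2*2 = (1 + (-2 - 3)) + 4 = (1 - 5) + 4 = -4 + 4 = 0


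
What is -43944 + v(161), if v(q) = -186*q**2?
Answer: -4865250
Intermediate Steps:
-43944 + v(161) = -43944 - 186*161**2 = -43944 - 186*25921 = -43944 - 4821306 = -4865250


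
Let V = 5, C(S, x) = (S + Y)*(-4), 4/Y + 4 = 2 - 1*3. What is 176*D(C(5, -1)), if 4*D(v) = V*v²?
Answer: 310464/5 ≈ 62093.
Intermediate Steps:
Y = -⅘ (Y = 4/(-4 + (2 - 1*3)) = 4/(-4 + (2 - 3)) = 4/(-4 - 1) = 4/(-5) = 4*(-⅕) = -⅘ ≈ -0.80000)
C(S, x) = 16/5 - 4*S (C(S, x) = (S - ⅘)*(-4) = (-⅘ + S)*(-4) = 16/5 - 4*S)
D(v) = 5*v²/4 (D(v) = (5*v²)/4 = 5*v²/4)
176*D(C(5, -1)) = 176*(5*(16/5 - 4*5)²/4) = 176*(5*(16/5 - 20)²/4) = 176*(5*(-84/5)²/4) = 176*((5/4)*(7056/25)) = 176*(1764/5) = 310464/5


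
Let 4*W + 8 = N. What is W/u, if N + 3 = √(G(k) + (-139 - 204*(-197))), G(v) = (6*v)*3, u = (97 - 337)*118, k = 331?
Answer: 11/113280 - √46007/113280 ≈ -0.0017964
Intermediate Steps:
u = -28320 (u = -240*118 = -28320)
G(v) = 18*v
N = -3 + √46007 (N = -3 + √(18*331 + (-139 - 204*(-197))) = -3 + √(5958 + (-139 + 40188)) = -3 + √(5958 + 40049) = -3 + √46007 ≈ 211.49)
W = -11/4 + √46007/4 (W = -2 + (-3 + √46007)/4 = -2 + (-¾ + √46007/4) = -11/4 + √46007/4 ≈ 50.873)
W/u = (-11/4 + √46007/4)/(-28320) = (-11/4 + √46007/4)*(-1/28320) = 11/113280 - √46007/113280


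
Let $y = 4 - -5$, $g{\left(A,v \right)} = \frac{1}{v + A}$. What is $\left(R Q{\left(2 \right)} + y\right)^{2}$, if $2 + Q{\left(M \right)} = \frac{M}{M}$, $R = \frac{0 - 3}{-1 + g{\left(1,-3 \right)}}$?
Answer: $49$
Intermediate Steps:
$g{\left(A,v \right)} = \frac{1}{A + v}$
$R = 2$ ($R = \frac{0 - 3}{-1 + \frac{1}{1 - 3}} = - \frac{3}{-1 + \frac{1}{-2}} = - \frac{3}{-1 - \frac{1}{2}} = - \frac{3}{- \frac{3}{2}} = \left(-3\right) \left(- \frac{2}{3}\right) = 2$)
$Q{\left(M \right)} = -1$ ($Q{\left(M \right)} = -2 + \frac{M}{M} = -2 + 1 = -1$)
$y = 9$ ($y = 4 + 5 = 9$)
$\left(R Q{\left(2 \right)} + y\right)^{2} = \left(2 \left(-1\right) + 9\right)^{2} = \left(-2 + 9\right)^{2} = 7^{2} = 49$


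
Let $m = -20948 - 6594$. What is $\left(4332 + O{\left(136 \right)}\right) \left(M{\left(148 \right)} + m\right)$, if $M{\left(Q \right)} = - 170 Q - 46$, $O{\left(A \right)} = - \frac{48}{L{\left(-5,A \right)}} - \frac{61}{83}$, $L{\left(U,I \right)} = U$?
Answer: $- \frac{95023359332}{415} \approx -2.2897 \cdot 10^{8}$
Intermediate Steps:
$m = -27542$
$O{\left(A \right)} = \frac{3679}{415}$ ($O{\left(A \right)} = - \frac{48}{-5} - \frac{61}{83} = \left(-48\right) \left(- \frac{1}{5}\right) - \frac{61}{83} = \frac{48}{5} - \frac{61}{83} = \frac{3679}{415}$)
$M{\left(Q \right)} = -46 - 170 Q$
$\left(4332 + O{\left(136 \right)}\right) \left(M{\left(148 \right)} + m\right) = \left(4332 + \frac{3679}{415}\right) \left(\left(-46 - 25160\right) - 27542\right) = \frac{1801459 \left(\left(-46 - 25160\right) - 27542\right)}{415} = \frac{1801459 \left(-25206 - 27542\right)}{415} = \frac{1801459}{415} \left(-52748\right) = - \frac{95023359332}{415}$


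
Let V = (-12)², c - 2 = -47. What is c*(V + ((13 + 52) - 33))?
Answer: -7920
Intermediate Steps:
c = -45 (c = 2 - 47 = -45)
V = 144
c*(V + ((13 + 52) - 33)) = -45*(144 + ((13 + 52) - 33)) = -45*(144 + (65 - 33)) = -45*(144 + 32) = -45*176 = -7920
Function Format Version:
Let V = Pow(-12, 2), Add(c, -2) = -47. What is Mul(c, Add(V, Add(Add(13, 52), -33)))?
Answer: -7920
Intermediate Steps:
c = -45 (c = Add(2, -47) = -45)
V = 144
Mul(c, Add(V, Add(Add(13, 52), -33))) = Mul(-45, Add(144, Add(Add(13, 52), -33))) = Mul(-45, Add(144, Add(65, -33))) = Mul(-45, Add(144, 32)) = Mul(-45, 176) = -7920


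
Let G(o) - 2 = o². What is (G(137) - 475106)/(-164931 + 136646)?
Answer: 91267/5657 ≈ 16.133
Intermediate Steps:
G(o) = 2 + o²
(G(137) - 475106)/(-164931 + 136646) = ((2 + 137²) - 475106)/(-164931 + 136646) = ((2 + 18769) - 475106)/(-28285) = (18771 - 475106)*(-1/28285) = -456335*(-1/28285) = 91267/5657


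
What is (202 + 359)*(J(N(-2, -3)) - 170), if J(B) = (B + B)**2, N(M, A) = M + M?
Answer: -59466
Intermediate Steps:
N(M, A) = 2*M
J(B) = 4*B**2 (J(B) = (2*B)**2 = 4*B**2)
(202 + 359)*(J(N(-2, -3)) - 170) = (202 + 359)*(4*(2*(-2))**2 - 170) = 561*(4*(-4)**2 - 170) = 561*(4*16 - 170) = 561*(64 - 170) = 561*(-106) = -59466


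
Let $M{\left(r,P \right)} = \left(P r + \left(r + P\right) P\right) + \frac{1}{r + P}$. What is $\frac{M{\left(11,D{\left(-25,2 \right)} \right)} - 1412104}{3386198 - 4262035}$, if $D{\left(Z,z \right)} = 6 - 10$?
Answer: $\frac{9885231}{6130859} \approx 1.6124$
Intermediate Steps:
$D{\left(Z,z \right)} = -4$
$M{\left(r,P \right)} = \frac{1}{P + r} + P r + P \left(P + r\right)$ ($M{\left(r,P \right)} = \left(P r + \left(P + r\right) P\right) + \frac{1}{P + r} = \left(P r + P \left(P + r\right)\right) + \frac{1}{P + r} = \frac{1}{P + r} + P r + P \left(P + r\right)$)
$\frac{M{\left(11,D{\left(-25,2 \right)} \right)} - 1412104}{3386198 - 4262035} = \frac{\frac{1 + \left(-4\right)^{3} + 2 \left(-4\right) 11^{2} + 3 \cdot 11 \left(-4\right)^{2}}{-4 + 11} - 1412104}{3386198 - 4262035} = \frac{\frac{1 - 64 + 2 \left(-4\right) 121 + 3 \cdot 11 \cdot 16}{7} - 1412104}{-875837} = \left(\frac{1 - 64 - 968 + 528}{7} - 1412104\right) \left(- \frac{1}{875837}\right) = \left(\frac{1}{7} \left(-503\right) - 1412104\right) \left(- \frac{1}{875837}\right) = \left(- \frac{503}{7} - 1412104\right) \left(- \frac{1}{875837}\right) = \left(- \frac{9885231}{7}\right) \left(- \frac{1}{875837}\right) = \frac{9885231}{6130859}$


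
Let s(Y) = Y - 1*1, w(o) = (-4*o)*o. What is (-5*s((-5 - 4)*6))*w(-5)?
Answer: -27500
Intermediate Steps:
w(o) = -4*o²
s(Y) = -1 + Y (s(Y) = Y - 1 = -1 + Y)
(-5*s((-5 - 4)*6))*w(-5) = (-5*(-1 + (-5 - 4)*6))*(-4*(-5)²) = (-5*(-1 - 9*6))*(-4*25) = -5*(-1 - 54)*(-100) = -5*(-55)*(-100) = 275*(-100) = -27500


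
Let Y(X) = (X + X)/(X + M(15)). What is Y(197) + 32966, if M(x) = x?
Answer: 3494593/106 ≈ 32968.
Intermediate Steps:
Y(X) = 2*X/(15 + X) (Y(X) = (X + X)/(X + 15) = (2*X)/(15 + X) = 2*X/(15 + X))
Y(197) + 32966 = 2*197/(15 + 197) + 32966 = 2*197/212 + 32966 = 2*197*(1/212) + 32966 = 197/106 + 32966 = 3494593/106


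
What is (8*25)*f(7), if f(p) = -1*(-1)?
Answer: 200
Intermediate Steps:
f(p) = 1
(8*25)*f(7) = (8*25)*1 = 200*1 = 200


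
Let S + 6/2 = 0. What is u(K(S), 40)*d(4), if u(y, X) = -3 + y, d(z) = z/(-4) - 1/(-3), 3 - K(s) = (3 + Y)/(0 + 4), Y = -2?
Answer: ⅙ ≈ 0.16667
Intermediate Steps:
S = -3 (S = -3 + 0 = -3)
K(s) = 11/4 (K(s) = 3 - (3 - 2)/(0 + 4) = 3 - 1/4 = 3 - 1*¼ = 3 - ¼ = 11/4)
d(z) = ⅓ - z/4 (d(z) = z*(-¼) - 1*(-⅓) = -z/4 + ⅓ = ⅓ - z/4)
u(K(S), 40)*d(4) = (-3 + 11/4)*(⅓ - ¼*4) = -(⅓ - 1)/4 = -¼*(-⅔) = ⅙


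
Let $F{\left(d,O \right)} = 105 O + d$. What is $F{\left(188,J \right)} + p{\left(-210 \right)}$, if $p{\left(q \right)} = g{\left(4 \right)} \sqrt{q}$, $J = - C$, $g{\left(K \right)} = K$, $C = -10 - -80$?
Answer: $-7162 + 4 i \sqrt{210} \approx -7162.0 + 57.966 i$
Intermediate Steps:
$C = 70$ ($C = -10 + 80 = 70$)
$J = -70$ ($J = \left(-1\right) 70 = -70$)
$F{\left(d,O \right)} = d + 105 O$
$p{\left(q \right)} = 4 \sqrt{q}$
$F{\left(188,J \right)} + p{\left(-210 \right)} = \left(188 + 105 \left(-70\right)\right) + 4 \sqrt{-210} = \left(188 - 7350\right) + 4 i \sqrt{210} = -7162 + 4 i \sqrt{210}$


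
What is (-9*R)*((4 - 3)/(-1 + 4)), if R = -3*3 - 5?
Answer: 42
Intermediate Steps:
R = -14 (R = -9 - 5 = -14)
(-9*R)*((4 - 3)/(-1 + 4)) = (-9*(-14))*((4 - 3)/(-1 + 4)) = 126*(1/3) = 42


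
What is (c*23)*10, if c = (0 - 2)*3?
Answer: -1380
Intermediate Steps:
c = -6 (c = -2*3 = -6)
(c*23)*10 = -6*23*10 = -138*10 = -1380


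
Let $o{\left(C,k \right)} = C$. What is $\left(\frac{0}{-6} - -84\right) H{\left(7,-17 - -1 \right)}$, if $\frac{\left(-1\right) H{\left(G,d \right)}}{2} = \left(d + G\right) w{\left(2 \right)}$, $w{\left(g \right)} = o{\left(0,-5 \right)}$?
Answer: $0$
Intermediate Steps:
$w{\left(g \right)} = 0$
$H{\left(G,d \right)} = 0$ ($H{\left(G,d \right)} = - 2 \left(d + G\right) 0 = - 2 \left(G + d\right) 0 = \left(-2\right) 0 = 0$)
$\left(\frac{0}{-6} - -84\right) H{\left(7,-17 - -1 \right)} = \left(\frac{0}{-6} - -84\right) 0 = \left(0 \left(- \frac{1}{6}\right) + 84\right) 0 = \left(0 + 84\right) 0 = 84 \cdot 0 = 0$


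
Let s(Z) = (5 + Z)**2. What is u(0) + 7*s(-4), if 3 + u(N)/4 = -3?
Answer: -17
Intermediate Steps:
u(N) = -24 (u(N) = -12 + 4*(-3) = -12 - 12 = -24)
u(0) + 7*s(-4) = -24 + 7*(5 - 4)**2 = -24 + 7*1**2 = -24 + 7*1 = -24 + 7 = -17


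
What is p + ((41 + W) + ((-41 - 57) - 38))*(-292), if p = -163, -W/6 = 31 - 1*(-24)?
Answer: 123937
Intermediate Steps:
W = -330 (W = -6*(31 - 1*(-24)) = -6*(31 + 24) = -6*55 = -330)
p + ((41 + W) + ((-41 - 57) - 38))*(-292) = -163 + ((41 - 330) + ((-41 - 57) - 38))*(-292) = -163 + (-289 + (-98 - 38))*(-292) = -163 + (-289 - 136)*(-292) = -163 - 425*(-292) = -163 + 124100 = 123937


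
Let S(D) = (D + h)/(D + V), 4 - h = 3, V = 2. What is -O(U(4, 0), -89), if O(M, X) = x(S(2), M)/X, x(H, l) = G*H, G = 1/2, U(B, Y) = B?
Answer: 3/712 ≈ 0.0042135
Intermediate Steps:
h = 1 (h = 4 - 1*3 = 4 - 3 = 1)
G = ½ ≈ 0.50000
S(D) = (1 + D)/(2 + D) (S(D) = (D + 1)/(D + 2) = (1 + D)/(2 + D))
x(H, l) = H/2
O(M, X) = 3/(8*X) (O(M, X) = (((1 + 2)/(2 + 2))/2)/X = ((3/4)/2)/X = (((¼)*3)/2)/X = ((½)*(¾))/X = 3/(8*X))
-O(U(4, 0), -89) = -3/(8*(-89)) = -3*(-1)/(8*89) = -1*(-3/712) = 3/712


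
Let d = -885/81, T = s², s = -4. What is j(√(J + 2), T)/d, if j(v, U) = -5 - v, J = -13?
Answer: 27/59 + 27*I*√11/295 ≈ 0.45763 + 0.30356*I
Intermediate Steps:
T = 16 (T = (-4)² = 16)
d = -295/27 (d = -885*1/81 = -295/27 ≈ -10.926)
j(√(J + 2), T)/d = (-5 - √(-13 + 2))/(-295/27) = (-5 - √(-11))*(-27/295) = (-5 - I*√11)*(-27/295) = 27/59 + 27*I*√11/295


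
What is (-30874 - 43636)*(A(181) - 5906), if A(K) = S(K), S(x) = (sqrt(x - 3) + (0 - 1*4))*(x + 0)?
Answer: 494001300 - 13486310*sqrt(178) ≈ 3.1407e+8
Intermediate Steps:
S(x) = x*(-4 + sqrt(-3 + x)) (S(x) = (sqrt(-3 + x) + (0 - 4))*x = (sqrt(-3 + x) - 4)*x = (-4 + sqrt(-3 + x))*x = x*(-4 + sqrt(-3 + x)))
A(K) = K*(-4 + sqrt(-3 + K))
(-30874 - 43636)*(A(181) - 5906) = (-30874 - 43636)*(181*(-4 + sqrt(-3 + 181)) - 5906) = -74510*(181*(-4 + sqrt(178)) - 5906) = -74510*((-724 + 181*sqrt(178)) - 5906) = -74510*(-6630 + 181*sqrt(178)) = 494001300 - 13486310*sqrt(178)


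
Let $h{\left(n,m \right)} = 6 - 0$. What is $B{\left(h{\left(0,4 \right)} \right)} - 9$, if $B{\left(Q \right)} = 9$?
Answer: $0$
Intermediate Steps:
$h{\left(n,m \right)} = 6$ ($h{\left(n,m \right)} = 6 + 0 = 6$)
$B{\left(h{\left(0,4 \right)} \right)} - 9 = 9 - 9 = 0$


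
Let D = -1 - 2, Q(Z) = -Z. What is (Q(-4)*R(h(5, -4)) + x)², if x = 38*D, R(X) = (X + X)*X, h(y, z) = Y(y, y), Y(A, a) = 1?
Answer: 11236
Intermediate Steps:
h(y, z) = 1
R(X) = 2*X² (R(X) = (2*X)*X = 2*X²)
D = -3
x = -114 (x = 38*(-3) = -114)
(Q(-4)*R(h(5, -4)) + x)² = ((-1*(-4))*(2*1²) - 114)² = (4*(2*1) - 114)² = (4*2 - 114)² = (8 - 114)² = (-106)² = 11236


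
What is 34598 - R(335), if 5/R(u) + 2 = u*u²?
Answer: 1300724715049/37595373 ≈ 34598.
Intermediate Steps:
R(u) = 5/(-2 + u³) (R(u) = 5/(-2 + u*u²) = 5/(-2 + u³))
34598 - R(335) = 34598 - 5/(-2 + 335³) = 34598 - 5/(-2 + 37595375) = 34598 - 5/37595373 = 1300724715049/37595373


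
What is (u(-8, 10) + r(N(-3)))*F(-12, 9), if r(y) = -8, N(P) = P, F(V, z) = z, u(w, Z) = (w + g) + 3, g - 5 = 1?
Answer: -63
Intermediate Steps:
g = 6 (g = 5 + 1 = 6)
u(w, Z) = 9 + w (u(w, Z) = (w + 6) + 3 = (6 + w) + 3 = 9 + w)
(u(-8, 10) + r(N(-3)))*F(-12, 9) = ((9 - 8) - 8)*9 = (1 - 8)*9 = -7*9 = -63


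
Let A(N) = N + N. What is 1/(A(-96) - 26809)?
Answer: -1/27001 ≈ -3.7036e-5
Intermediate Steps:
A(N) = 2*N
1/(A(-96) - 26809) = 1/(2*(-96) - 26809) = 1/(-192 - 26809) = 1/(-27001) = -1/27001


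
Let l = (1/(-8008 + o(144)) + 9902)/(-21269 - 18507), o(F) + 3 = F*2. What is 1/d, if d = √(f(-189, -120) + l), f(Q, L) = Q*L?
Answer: 4*√2729835669129607390/995284830785 ≈ 0.0066402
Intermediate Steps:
o(F) = -3 + 2*F (o(F) = -3 + F*2 = -3 + 2*F)
f(Q, L) = L*Q
l = -76473145/307190048 (l = (1/(-8008 + (-3 + 2*144)) + 9902)/(-21269 - 18507) = (1/(-8008 + (-3 + 288)) + 9902)/(-39776) = (1/(-8008 + 285) + 9902)*(-1/39776) = (1/(-7723) + 9902)*(-1/39776) = (-1/7723 + 9902)*(-1/39776) = (76473145/7723)*(-1/39776) = -76473145/307190048 ≈ -0.24894)
d = 7*√2729835669129607390/76797512 (d = √(-120*(-189) - 76473145/307190048) = √(22680 - 76473145/307190048) = √(6966993815495/307190048) = 7*√2729835669129607390/76797512 ≈ 150.60)
1/d = 1/(7*√2729835669129607390/76797512) = 4*√2729835669129607390/995284830785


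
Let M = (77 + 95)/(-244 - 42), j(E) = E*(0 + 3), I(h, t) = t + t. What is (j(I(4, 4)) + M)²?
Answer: 11195716/20449 ≈ 547.49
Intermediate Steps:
I(h, t) = 2*t
j(E) = 3*E (j(E) = E*3 = 3*E)
M = -86/143 (M = 172/(-286) = 172*(-1/286) = -86/143 ≈ -0.60140)
(j(I(4, 4)) + M)² = (3*(2*4) - 86/143)² = (3*8 - 86/143)² = (24 - 86/143)² = (3346/143)² = 11195716/20449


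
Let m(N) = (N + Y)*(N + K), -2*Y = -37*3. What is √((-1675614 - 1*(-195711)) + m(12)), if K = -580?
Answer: I*√1518243 ≈ 1232.2*I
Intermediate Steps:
Y = 111/2 (Y = -(-37)*3/2 = -½*(-111) = 111/2 ≈ 55.500)
m(N) = (-580 + N)*(111/2 + N) (m(N) = (N + 111/2)*(N - 580) = (111/2 + N)*(-580 + N) = (-580 + N)*(111/2 + N))
√((-1675614 - 1*(-195711)) + m(12)) = √((-1675614 - 1*(-195711)) + (-32190 + 12² - 1049/2*12)) = √((-1675614 + 195711) + (-32190 + 144 - 6294)) = √(-1479903 - 38340) = √(-1518243) = I*√1518243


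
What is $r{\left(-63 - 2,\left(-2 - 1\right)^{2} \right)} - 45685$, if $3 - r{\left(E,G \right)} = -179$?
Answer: $-45503$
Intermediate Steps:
$r{\left(E,G \right)} = 182$ ($r{\left(E,G \right)} = 3 - -179 = 3 + 179 = 182$)
$r{\left(-63 - 2,\left(-2 - 1\right)^{2} \right)} - 45685 = 182 - 45685 = -45503$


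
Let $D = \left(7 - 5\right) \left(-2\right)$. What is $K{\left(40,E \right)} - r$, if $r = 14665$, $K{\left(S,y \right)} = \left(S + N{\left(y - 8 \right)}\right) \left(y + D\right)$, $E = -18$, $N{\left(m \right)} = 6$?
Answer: $-15677$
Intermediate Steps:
$D = -4$ ($D = 2 \left(-2\right) = -4$)
$K{\left(S,y \right)} = \left(-4 + y\right) \left(6 + S\right)$ ($K{\left(S,y \right)} = \left(S + 6\right) \left(y - 4\right) = \left(6 + S\right) \left(-4 + y\right) = \left(-4 + y\right) \left(6 + S\right)$)
$K{\left(40,E \right)} - r = \left(-24 - 160 + 6 \left(-18\right) + 40 \left(-18\right)\right) - 14665 = \left(-24 - 160 - 108 - 720\right) - 14665 = -1012 - 14665 = -15677$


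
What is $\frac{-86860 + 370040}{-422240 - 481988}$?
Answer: $- \frac{70795}{226057} \approx -0.31317$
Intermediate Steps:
$\frac{-86860 + 370040}{-422240 - 481988} = \frac{283180}{-904228} = 283180 \left(- \frac{1}{904228}\right) = - \frac{70795}{226057}$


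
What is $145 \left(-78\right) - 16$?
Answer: $-11326$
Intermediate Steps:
$145 \left(-78\right) - 16 = -11310 - 16 = -11326$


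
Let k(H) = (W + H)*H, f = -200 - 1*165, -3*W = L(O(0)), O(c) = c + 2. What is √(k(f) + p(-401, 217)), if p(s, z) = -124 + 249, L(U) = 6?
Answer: 8*√2095 ≈ 366.17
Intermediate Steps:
O(c) = 2 + c
p(s, z) = 125
W = -2 (W = -⅓*6 = -2)
f = -365 (f = -200 - 165 = -365)
k(H) = H*(-2 + H) (k(H) = (-2 + H)*H = H*(-2 + H))
√(k(f) + p(-401, 217)) = √(-365*(-2 - 365) + 125) = √(-365*(-367) + 125) = √(133955 + 125) = √134080 = 8*√2095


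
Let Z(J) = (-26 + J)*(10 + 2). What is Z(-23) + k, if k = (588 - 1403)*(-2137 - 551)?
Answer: 2190132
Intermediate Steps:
Z(J) = -312 + 12*J (Z(J) = (-26 + J)*12 = -312 + 12*J)
k = 2190720 (k = -815*(-2688) = 2190720)
Z(-23) + k = (-312 + 12*(-23)) + 2190720 = (-312 - 276) + 2190720 = -588 + 2190720 = 2190132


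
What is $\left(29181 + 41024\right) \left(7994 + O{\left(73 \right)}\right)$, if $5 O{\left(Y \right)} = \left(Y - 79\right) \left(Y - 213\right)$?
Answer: $573013210$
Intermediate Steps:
$O{\left(Y \right)} = \frac{\left(-213 + Y\right) \left(-79 + Y\right)}{5}$ ($O{\left(Y \right)} = \frac{\left(Y - 79\right) \left(Y - 213\right)}{5} = \frac{\left(-79 + Y\right) \left(-213 + Y\right)}{5} = \frac{\left(-213 + Y\right) \left(-79 + Y\right)}{5}$)
$\left(29181 + 41024\right) \left(7994 + O{\left(73 \right)}\right) = \left(29181 + 41024\right) \left(7994 + \left(\frac{16827}{5} - \frac{21316}{5} + \frac{73^{2}}{5}\right)\right) = 70205 \left(7994 + \left(\frac{16827}{5} - \frac{21316}{5} + \frac{1}{5} \cdot 5329\right)\right) = 70205 \left(7994 + \left(\frac{16827}{5} - \frac{21316}{5} + \frac{5329}{5}\right)\right) = 70205 \left(7994 + 168\right) = 70205 \cdot 8162 = 573013210$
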